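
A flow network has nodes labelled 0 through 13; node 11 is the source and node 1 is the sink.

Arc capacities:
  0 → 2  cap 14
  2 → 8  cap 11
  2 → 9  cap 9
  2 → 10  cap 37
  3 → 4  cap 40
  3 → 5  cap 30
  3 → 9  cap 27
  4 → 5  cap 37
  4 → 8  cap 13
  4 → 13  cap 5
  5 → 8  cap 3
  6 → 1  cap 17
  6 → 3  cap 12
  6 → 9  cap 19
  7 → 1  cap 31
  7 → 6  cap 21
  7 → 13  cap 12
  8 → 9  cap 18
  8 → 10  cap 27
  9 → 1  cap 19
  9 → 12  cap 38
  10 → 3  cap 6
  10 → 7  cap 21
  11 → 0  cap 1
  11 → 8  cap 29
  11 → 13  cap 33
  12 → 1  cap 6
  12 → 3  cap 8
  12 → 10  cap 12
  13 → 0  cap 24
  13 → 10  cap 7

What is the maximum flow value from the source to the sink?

Maximum flow value: 46

augment #1: 11→8→9→1 bottleneck 18, total now 18
augment #2: 11→0→2→9→1 bottleneck 1, total now 19
augment #3: 11→8→10→7→1 bottleneck 11, total now 30
augment #4: 11→13→10→7→1 bottleneck 7, total now 37
augment #5: 11→13→0→2→9→12→1 bottleneck 6, total now 43
augment #6: 11→13→0→2→10→7→1 bottleneck 3, total now 46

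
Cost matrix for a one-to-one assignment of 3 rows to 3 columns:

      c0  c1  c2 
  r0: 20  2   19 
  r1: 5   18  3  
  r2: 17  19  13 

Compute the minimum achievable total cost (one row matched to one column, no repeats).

Minimum assignment cost: 20

optimal assignment: row0→col1 (cost 2), row1→col0 (cost 5), row2→col2 (cost 13)
total = 2 + 5 + 13 = 20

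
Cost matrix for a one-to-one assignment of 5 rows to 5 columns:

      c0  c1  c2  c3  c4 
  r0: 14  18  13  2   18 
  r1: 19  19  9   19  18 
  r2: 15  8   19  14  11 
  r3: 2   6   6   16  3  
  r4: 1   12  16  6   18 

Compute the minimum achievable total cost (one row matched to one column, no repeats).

Minimum assignment cost: 23

optimal assignment: row0→col3 (cost 2), row1→col2 (cost 9), row2→col1 (cost 8), row3→col4 (cost 3), row4→col0 (cost 1)
total = 2 + 9 + 8 + 3 + 1 = 23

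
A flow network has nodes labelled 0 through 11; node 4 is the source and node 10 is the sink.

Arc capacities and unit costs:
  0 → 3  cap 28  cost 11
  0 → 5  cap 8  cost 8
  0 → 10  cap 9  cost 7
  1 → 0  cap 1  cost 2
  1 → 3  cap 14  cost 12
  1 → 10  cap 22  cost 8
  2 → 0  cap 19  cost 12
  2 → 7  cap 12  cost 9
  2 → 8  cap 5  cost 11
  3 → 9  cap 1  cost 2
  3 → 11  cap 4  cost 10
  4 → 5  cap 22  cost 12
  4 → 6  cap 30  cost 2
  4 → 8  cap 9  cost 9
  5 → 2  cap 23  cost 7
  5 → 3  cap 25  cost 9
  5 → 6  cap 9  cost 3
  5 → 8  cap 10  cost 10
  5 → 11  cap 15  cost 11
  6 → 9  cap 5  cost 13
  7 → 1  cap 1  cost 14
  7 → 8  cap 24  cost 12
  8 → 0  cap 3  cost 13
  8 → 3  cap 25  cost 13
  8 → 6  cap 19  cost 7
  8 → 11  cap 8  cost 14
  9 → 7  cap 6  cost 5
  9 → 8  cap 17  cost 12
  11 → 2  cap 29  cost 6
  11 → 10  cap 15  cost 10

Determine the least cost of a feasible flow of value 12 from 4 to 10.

shortest-cost path #1: 4→8→0→10 push 3 @ unit cost 29 (adds 87)
shortest-cost path #2: 4→5→11→10 push 9 @ unit cost 33 (adds 297)
total cost = 384

Minimum cost for 12 units: 384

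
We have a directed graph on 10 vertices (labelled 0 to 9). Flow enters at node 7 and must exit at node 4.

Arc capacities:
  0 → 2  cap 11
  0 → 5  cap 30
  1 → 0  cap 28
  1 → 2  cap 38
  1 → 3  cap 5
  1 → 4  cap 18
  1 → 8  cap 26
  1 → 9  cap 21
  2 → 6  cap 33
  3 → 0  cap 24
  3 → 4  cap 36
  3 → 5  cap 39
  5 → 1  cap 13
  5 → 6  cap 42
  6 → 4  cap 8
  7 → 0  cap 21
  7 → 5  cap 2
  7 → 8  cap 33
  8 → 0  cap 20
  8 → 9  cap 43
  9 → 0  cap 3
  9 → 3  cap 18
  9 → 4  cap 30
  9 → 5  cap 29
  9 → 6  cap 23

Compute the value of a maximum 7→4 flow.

augment #1: 7→5→1→4 bottleneck 2, total now 2
augment #2: 7→8→9→4 bottleneck 30, total now 32
augment #3: 7→0→2→6→4 bottleneck 8, total now 40
augment #4: 7→0→5→1→4 bottleneck 11, total now 51
augment #5: 7→8→9→3→4 bottleneck 3, total now 54

Maximum flow value: 54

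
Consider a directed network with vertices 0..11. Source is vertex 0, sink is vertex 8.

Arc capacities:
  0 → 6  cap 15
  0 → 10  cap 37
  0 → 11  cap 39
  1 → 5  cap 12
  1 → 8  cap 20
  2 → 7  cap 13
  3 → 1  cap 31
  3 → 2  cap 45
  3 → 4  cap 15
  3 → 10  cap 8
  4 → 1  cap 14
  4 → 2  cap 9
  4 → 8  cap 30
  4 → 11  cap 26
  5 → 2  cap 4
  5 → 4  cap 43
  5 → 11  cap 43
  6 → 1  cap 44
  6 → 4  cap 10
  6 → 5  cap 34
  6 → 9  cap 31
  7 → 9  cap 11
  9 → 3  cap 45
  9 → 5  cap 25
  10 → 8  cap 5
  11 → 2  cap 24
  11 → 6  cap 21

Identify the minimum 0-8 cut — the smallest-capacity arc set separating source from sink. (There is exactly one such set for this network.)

augment #1: 0→10→8 push 5
augment #2: 0→6→1→8 push 15
augment #3: 0→11→6→1→8 push 5
augment #4: 0→11→6→4→8 push 10
augment #5: 0→11→6→5→4→8 push 6
augment #6: 0→11→2→7→9→3→4→8 push 11
max flow = 52; residual-reachable set from 0 gives S-side
cut edges (S→T): {(0,6), (7,9), (10,8), (11,6)} total cap 52

Min-cut arcs: {(0,6), (7,9), (10,8), (11,6)} (total capacity 52)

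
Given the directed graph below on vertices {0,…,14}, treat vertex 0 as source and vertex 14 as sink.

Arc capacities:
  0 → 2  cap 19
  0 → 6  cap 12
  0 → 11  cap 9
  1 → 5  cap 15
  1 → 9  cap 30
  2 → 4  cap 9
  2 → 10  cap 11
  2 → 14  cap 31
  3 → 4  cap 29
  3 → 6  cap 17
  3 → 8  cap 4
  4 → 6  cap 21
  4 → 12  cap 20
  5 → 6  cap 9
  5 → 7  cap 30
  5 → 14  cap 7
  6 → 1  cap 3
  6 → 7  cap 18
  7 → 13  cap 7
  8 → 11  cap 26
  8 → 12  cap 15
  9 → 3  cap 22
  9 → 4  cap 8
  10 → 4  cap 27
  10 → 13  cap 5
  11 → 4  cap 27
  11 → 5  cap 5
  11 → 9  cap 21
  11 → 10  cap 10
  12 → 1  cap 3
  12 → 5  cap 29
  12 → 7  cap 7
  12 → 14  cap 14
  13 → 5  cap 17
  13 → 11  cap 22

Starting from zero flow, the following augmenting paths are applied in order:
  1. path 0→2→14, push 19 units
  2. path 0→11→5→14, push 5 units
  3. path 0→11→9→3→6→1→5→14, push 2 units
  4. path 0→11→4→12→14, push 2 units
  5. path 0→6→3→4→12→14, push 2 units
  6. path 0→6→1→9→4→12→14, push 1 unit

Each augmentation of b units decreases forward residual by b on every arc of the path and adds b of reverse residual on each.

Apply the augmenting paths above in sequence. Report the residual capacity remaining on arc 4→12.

Residual capacity of (4,12): 15

after path 1 (0→2→14, push 19): res(4,12)=20
after path 2 (0→11→5→14, push 5): res(4,12)=20
after path 3 (0→11→9→3→6→1→5→14, push 2): res(4,12)=20
after path 4 (0→11→4→12→14, push 2): res(4,12)=18
after path 5 (0→6→3→4→12→14, push 2): res(4,12)=16
after path 6 (0→6→1→9→4→12→14, push 1): res(4,12)=15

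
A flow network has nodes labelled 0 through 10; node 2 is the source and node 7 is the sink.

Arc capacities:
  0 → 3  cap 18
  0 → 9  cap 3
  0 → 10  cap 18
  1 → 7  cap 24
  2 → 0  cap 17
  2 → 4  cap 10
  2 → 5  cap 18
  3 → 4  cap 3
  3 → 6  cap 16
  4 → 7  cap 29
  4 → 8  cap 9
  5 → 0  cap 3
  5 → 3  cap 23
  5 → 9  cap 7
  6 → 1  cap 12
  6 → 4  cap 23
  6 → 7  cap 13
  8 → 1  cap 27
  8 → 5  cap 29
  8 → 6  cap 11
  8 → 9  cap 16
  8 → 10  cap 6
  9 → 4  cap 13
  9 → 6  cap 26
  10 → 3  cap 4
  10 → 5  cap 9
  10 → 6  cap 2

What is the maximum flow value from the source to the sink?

Maximum flow value: 41

augment #1: 2→4→7 bottleneck 10, total now 10
augment #2: 2→0→3→4→7 bottleneck 3, total now 13
augment #3: 2→0→3→6→7 bottleneck 13, total now 26
augment #4: 2→0→9→4→7 bottleneck 1, total now 27
augment #5: 2→5→9→4→7 bottleneck 7, total now 34
augment #6: 2→5→0→9→4→7 bottleneck 2, total now 36
augment #7: 2→5→3→6→1→7 bottleneck 3, total now 39
augment #8: 2→5→0→10→6→1→7 bottleneck 1, total now 40
augment #9: 2→5→3→0→10→6→1→7 bottleneck 1, total now 41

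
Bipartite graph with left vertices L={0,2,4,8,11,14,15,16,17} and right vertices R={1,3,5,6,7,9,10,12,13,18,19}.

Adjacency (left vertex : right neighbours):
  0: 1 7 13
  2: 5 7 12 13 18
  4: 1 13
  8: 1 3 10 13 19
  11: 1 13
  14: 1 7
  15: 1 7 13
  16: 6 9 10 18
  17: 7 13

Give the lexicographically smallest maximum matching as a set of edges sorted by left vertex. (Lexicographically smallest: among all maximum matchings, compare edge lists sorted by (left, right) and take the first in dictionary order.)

|M| = 6 (so the lex-smallest maximum matching has 6 edges)
process left vertices in ascending order; for each, take the smallest-labelled available neighbour that still permits 6 edges overall, or leave it unmatched if none does
lex-smallest matching: {0-1, 2-5, 4-13, 8-3, 14-7, 16-6}

Lex-smallest maximum matching: {(0,1), (2,5), (4,13), (8,3), (14,7), (16,6)}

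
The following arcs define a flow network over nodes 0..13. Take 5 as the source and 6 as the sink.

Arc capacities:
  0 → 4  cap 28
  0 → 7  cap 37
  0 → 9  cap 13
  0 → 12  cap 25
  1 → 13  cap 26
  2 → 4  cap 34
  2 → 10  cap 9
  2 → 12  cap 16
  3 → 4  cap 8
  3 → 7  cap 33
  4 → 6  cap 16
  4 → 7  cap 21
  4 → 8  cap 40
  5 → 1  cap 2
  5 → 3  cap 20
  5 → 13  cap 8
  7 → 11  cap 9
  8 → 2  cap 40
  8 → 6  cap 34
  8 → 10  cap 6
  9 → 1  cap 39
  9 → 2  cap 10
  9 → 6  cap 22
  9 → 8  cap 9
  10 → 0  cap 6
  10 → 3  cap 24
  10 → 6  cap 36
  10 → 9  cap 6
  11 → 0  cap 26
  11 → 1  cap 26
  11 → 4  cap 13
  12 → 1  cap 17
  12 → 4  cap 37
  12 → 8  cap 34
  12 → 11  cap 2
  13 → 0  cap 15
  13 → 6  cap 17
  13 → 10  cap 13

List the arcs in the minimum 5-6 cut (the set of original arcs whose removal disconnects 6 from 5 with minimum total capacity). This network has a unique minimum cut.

Min-cut arcs: {(3,4), (5,1), (5,13), (7,11)} (total capacity 27)

augment #1: 5→13→6 push 8
augment #2: 5→1→13→6 push 2
augment #3: 5→3→4→6 push 8
augment #4: 5→3→7→11→4→6 push 8
augment #5: 5→3→7→11→0→9→6 push 1
max flow = 27; residual-reachable set from 5 gives S-side
cut edges (S→T): {(3,4), (5,1), (5,13), (7,11)} total cap 27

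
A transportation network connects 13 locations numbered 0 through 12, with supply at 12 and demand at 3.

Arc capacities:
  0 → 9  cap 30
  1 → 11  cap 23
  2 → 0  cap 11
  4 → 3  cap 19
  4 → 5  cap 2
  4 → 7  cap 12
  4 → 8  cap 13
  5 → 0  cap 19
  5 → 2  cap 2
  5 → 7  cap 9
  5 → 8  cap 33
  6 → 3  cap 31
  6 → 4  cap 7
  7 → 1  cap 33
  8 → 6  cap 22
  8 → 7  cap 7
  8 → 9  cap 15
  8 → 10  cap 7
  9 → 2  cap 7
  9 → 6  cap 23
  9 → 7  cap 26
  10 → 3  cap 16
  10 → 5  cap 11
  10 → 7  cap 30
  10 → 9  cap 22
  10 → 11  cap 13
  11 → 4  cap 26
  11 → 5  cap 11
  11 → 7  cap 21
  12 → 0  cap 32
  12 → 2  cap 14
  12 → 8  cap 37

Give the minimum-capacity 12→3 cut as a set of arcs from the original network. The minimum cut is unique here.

augment #1: 12→8→6→3 push 22
augment #2: 12→8→10→3 push 7
augment #3: 12→0→9→6→3 push 9
augment #4: 12→0→9→6→4→3 push 7
augment #5: 12→8→7→1→11→4→3 push 7
augment #6: 12→0→9→7→1→11→4→3 push 5
max flow = 57; residual-reachable set from 12 gives S-side
cut edges (S→T): {(4,3), (6,3), (8,10)} total cap 57

Min-cut arcs: {(4,3), (6,3), (8,10)} (total capacity 57)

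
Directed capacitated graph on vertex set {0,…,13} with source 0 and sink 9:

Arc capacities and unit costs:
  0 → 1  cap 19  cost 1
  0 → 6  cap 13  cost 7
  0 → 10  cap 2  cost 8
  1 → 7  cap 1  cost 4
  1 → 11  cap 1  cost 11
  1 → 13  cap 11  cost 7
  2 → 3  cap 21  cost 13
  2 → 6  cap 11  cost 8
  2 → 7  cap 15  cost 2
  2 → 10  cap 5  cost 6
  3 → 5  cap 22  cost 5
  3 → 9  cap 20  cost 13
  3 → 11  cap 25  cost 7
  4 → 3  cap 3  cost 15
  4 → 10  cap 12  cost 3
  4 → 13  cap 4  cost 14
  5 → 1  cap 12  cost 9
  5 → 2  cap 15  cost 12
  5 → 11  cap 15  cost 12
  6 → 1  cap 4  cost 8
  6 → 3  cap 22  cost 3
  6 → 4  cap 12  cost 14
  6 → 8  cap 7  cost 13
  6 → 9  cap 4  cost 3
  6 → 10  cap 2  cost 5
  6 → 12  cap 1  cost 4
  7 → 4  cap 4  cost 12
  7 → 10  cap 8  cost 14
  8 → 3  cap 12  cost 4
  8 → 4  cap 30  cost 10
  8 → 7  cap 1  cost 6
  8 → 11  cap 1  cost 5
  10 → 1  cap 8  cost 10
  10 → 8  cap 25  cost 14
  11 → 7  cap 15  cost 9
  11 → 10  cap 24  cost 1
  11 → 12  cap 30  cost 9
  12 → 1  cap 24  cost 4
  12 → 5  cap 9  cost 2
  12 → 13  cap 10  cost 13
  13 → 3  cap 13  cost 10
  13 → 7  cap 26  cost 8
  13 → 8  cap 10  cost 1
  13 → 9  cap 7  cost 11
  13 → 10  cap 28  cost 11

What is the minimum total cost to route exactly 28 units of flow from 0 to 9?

shortest-cost path #1: 0→6→9 push 4 @ unit cost 10 (adds 40)
shortest-cost path #2: 0→1→13→9 push 7 @ unit cost 19 (adds 133)
shortest-cost path #3: 0→6→3→9 push 9 @ unit cost 23 (adds 207)
shortest-cost path #4: 0→1→13→8→3→9 push 4 @ unit cost 26 (adds 104)
shortest-cost path #5: 0→10→8→3→9 push 2 @ unit cost 39 (adds 78)
shortest-cost path #6: 0→1→11→10→8→3→9 push 1 @ unit cost 44 (adds 44)
shortest-cost path #7: 0→1→7→4→3→9 push 1 @ unit cost 45 (adds 45)
total cost = 651

Minimum cost for 28 units: 651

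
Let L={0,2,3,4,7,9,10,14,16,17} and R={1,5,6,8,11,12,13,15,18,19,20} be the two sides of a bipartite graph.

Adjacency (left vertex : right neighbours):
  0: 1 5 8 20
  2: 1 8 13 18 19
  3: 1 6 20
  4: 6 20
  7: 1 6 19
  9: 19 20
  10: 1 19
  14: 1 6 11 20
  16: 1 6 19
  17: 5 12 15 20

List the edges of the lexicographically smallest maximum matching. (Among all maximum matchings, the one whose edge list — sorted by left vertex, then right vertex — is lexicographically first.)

Lex-smallest maximum matching: {(0,5), (2,8), (3,1), (4,6), (7,19), (9,20), (14,11), (17,12)}

|M| = 8 (so the lex-smallest maximum matching has 8 edges)
process left vertices in ascending order; for each, take the smallest-labelled available neighbour that still permits 8 edges overall, or leave it unmatched if none does
lex-smallest matching: {0-5, 2-8, 3-1, 4-6, 7-19, 9-20, 14-11, 17-12}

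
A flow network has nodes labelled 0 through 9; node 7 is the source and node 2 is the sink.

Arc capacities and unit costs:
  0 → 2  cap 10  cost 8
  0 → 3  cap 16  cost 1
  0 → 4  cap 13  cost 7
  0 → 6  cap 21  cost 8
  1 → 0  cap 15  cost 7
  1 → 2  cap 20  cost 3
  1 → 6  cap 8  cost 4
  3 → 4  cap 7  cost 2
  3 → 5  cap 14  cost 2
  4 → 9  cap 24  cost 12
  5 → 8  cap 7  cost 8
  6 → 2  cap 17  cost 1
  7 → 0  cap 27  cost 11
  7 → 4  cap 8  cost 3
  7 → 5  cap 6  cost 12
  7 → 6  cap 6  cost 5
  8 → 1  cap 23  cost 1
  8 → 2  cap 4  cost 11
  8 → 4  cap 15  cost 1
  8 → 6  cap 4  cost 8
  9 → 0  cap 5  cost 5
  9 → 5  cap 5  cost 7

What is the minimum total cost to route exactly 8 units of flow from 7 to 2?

Minimum cost for 8 units: 74

shortest-cost path #1: 7→6→2 push 6 @ unit cost 6 (adds 36)
shortest-cost path #2: 7→0→2 push 2 @ unit cost 19 (adds 38)
total cost = 74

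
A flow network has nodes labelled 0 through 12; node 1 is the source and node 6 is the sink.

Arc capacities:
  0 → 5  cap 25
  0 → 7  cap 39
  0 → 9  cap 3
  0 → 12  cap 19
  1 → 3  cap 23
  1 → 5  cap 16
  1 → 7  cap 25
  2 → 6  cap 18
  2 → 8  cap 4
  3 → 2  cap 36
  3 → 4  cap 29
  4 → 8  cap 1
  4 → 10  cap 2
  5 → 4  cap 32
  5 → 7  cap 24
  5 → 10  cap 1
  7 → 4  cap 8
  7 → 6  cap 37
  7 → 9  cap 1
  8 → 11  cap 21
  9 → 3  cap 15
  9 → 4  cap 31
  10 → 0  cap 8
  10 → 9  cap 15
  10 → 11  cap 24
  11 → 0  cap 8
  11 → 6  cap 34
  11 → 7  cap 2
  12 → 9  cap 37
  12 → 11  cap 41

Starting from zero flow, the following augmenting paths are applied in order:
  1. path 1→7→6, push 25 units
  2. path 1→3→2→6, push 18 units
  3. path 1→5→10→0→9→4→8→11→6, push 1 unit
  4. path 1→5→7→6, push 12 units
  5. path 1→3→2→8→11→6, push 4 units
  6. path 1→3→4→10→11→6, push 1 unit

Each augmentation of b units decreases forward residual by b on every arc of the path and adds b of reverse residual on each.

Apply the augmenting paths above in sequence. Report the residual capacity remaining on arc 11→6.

after path 1 (1→7→6, push 25): res(11,6)=34
after path 2 (1→3→2→6, push 18): res(11,6)=34
after path 3 (1→5→10→0→9→4→8→11→6, push 1): res(11,6)=33
after path 4 (1→5→7→6, push 12): res(11,6)=33
after path 5 (1→3→2→8→11→6, push 4): res(11,6)=29
after path 6 (1→3→4→10→11→6, push 1): res(11,6)=28

Residual capacity of (11,6): 28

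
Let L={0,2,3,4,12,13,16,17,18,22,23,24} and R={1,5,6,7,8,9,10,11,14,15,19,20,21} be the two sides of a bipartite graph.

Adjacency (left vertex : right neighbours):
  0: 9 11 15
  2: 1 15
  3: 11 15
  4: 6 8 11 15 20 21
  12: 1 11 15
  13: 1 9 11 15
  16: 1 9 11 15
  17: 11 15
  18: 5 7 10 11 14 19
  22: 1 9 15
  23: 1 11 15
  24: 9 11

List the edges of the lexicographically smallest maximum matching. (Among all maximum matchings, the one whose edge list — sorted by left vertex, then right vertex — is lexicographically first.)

Lex-smallest maximum matching: {(0,9), (2,1), (3,11), (4,6), (12,15), (18,5)}

|M| = 6 (so the lex-smallest maximum matching has 6 edges)
process left vertices in ascending order; for each, take the smallest-labelled available neighbour that still permits 6 edges overall, or leave it unmatched if none does
lex-smallest matching: {0-9, 2-1, 3-11, 4-6, 12-15, 18-5}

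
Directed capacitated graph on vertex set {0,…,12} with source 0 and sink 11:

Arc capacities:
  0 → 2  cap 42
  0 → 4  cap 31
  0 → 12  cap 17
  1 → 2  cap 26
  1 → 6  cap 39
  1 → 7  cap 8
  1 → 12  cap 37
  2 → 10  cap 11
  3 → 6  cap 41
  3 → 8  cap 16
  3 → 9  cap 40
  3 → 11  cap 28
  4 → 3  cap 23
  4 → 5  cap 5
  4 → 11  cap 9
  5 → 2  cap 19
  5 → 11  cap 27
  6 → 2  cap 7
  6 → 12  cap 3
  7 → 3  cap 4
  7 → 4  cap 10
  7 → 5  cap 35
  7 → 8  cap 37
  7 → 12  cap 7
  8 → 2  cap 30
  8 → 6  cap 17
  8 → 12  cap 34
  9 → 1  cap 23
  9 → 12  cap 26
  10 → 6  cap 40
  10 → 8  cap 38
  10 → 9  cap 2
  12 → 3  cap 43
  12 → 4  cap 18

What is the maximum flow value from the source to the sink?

Maximum flow value: 50

augment #1: 0→4→11 bottleneck 9, total now 9
augment #2: 0→4→3→11 bottleneck 22, total now 31
augment #3: 0→12→3→11 bottleneck 6, total now 37
augment #4: 0→12→4→5→11 bottleneck 5, total now 42
augment #5: 0→2→10→9→1→7→5→11 bottleneck 2, total now 44
augment #6: 0→12→3→9→1→7→5→11 bottleneck 6, total now 50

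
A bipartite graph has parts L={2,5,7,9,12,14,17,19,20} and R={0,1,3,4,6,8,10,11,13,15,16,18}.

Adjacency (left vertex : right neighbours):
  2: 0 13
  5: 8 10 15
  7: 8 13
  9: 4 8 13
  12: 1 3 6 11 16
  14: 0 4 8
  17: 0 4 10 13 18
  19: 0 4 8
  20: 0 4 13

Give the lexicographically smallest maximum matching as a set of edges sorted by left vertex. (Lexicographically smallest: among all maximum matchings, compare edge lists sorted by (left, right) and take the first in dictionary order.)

|M| = 7 (so the lex-smallest maximum matching has 7 edges)
process left vertices in ascending order; for each, take the smallest-labelled available neighbour that still permits 7 edges overall, or leave it unmatched if none does
lex-smallest matching: {2-0, 5-10, 7-8, 9-4, 12-1, 17-18, 20-13}

Lex-smallest maximum matching: {(2,0), (5,10), (7,8), (9,4), (12,1), (17,18), (20,13)}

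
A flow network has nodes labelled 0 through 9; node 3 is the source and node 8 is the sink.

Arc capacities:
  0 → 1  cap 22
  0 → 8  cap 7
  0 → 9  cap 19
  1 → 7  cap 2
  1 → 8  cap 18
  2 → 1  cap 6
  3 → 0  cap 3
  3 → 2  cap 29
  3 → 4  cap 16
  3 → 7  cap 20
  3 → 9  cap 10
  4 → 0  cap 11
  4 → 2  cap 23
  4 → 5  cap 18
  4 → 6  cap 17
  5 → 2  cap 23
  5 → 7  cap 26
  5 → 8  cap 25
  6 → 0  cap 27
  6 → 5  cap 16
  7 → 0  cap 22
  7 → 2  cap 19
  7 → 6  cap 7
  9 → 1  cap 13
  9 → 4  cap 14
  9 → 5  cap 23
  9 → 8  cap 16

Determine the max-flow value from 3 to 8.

Maximum flow value: 55

augment #1: 3→0→8 bottleneck 3, total now 3
augment #2: 3→9→8 bottleneck 10, total now 13
augment #3: 3→2→1→8 bottleneck 6, total now 19
augment #4: 3→4→0→8 bottleneck 4, total now 23
augment #5: 3→4→5→8 bottleneck 12, total now 35
augment #6: 3→7→0→1→8 bottleneck 12, total now 47
augment #7: 3→7→0→9→8 bottleneck 6, total now 53
augment #8: 3→7→6→5→8 bottleneck 2, total now 55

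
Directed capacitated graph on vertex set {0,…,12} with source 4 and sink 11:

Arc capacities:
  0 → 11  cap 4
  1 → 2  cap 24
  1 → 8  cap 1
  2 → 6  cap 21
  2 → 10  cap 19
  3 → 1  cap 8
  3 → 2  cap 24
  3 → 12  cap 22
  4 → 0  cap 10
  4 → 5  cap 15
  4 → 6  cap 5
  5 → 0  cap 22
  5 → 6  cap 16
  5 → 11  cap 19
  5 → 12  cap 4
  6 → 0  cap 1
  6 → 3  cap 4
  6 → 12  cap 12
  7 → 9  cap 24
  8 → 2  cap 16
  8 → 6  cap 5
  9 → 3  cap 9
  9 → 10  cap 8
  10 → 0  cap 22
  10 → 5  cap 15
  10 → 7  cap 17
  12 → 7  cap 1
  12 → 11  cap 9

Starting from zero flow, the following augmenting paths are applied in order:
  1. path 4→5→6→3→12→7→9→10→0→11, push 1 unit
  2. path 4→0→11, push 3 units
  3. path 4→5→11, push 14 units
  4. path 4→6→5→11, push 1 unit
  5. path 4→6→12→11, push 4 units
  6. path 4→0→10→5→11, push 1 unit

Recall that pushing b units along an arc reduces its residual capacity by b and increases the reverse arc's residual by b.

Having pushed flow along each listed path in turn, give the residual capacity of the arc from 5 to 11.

after path 1 (4→5→6→3→12→7→9→10→0→11, push 1): res(5,11)=19
after path 2 (4→0→11, push 3): res(5,11)=19
after path 3 (4→5→11, push 14): res(5,11)=5
after path 4 (4→6→5→11, push 1): res(5,11)=4
after path 5 (4→6→12→11, push 4): res(5,11)=4
after path 6 (4→0→10→5→11, push 1): res(5,11)=3

Residual capacity of (5,11): 3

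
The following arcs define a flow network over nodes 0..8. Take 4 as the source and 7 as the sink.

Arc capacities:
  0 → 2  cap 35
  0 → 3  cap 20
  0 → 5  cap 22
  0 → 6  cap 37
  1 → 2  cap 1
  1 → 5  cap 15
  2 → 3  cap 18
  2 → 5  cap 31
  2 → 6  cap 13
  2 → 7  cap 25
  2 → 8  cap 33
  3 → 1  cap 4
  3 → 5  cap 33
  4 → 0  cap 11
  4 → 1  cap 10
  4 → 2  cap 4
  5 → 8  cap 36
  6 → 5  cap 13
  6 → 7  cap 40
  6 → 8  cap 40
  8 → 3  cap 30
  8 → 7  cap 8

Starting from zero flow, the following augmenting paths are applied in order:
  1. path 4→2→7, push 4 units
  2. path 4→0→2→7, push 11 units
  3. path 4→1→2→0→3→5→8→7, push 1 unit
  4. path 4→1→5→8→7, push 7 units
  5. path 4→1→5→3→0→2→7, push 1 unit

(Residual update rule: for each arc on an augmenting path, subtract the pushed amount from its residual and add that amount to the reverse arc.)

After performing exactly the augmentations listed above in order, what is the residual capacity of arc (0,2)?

after path 1 (4→2→7, push 4): res(0,2)=35
after path 2 (4→0→2→7, push 11): res(0,2)=24
after path 3 (4→1→2→0→3→5→8→7, push 1): res(0,2)=25
after path 4 (4→1→5→8→7, push 7): res(0,2)=25
after path 5 (4→1→5→3→0→2→7, push 1): res(0,2)=24

Residual capacity of (0,2): 24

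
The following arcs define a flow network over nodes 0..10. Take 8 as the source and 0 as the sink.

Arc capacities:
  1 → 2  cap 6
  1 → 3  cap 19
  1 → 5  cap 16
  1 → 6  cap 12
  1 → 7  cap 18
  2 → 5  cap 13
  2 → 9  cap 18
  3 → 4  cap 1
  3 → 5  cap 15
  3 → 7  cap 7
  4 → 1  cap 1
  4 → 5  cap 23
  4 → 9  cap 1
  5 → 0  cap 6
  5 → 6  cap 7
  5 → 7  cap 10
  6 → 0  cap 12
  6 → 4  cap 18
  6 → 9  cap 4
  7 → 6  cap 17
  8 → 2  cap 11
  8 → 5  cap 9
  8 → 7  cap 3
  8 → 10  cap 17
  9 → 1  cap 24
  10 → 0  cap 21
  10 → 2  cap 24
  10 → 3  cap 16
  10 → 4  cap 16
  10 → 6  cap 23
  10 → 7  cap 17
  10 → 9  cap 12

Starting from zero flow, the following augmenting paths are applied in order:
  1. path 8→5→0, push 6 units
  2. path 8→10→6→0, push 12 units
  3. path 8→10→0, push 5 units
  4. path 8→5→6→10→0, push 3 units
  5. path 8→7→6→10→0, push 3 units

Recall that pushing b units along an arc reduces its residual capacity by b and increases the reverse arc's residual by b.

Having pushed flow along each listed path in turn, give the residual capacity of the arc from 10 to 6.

Residual capacity of (10,6): 17

after path 1 (8→5→0, push 6): res(10,6)=23
after path 2 (8→10→6→0, push 12): res(10,6)=11
after path 3 (8→10→0, push 5): res(10,6)=11
after path 4 (8→5→6→10→0, push 3): res(10,6)=14
after path 5 (8→7→6→10→0, push 3): res(10,6)=17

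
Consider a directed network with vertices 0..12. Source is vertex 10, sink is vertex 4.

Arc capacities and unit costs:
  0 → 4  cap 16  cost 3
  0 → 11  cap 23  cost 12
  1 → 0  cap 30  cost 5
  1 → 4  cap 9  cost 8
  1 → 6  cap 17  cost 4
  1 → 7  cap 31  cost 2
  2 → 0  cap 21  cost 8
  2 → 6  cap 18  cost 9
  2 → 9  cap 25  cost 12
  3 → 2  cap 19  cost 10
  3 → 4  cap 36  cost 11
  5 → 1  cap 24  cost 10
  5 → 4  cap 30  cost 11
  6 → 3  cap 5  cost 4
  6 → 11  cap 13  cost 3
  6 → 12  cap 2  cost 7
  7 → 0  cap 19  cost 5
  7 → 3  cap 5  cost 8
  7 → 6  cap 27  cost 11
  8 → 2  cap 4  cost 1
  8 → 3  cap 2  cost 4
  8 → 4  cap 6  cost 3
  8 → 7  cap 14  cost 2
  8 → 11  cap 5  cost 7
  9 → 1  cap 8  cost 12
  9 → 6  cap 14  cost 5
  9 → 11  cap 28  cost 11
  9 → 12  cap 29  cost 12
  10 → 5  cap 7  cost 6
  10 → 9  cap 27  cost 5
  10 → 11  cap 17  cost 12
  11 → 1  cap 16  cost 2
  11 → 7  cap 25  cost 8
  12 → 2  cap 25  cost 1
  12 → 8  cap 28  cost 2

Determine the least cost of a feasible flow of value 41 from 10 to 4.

shortest-cost path #1: 10→5→4 push 7 @ unit cost 17 (adds 119)
shortest-cost path #2: 10→11→1→4 push 9 @ unit cost 22 (adds 198)
shortest-cost path #3: 10→11→1→0→4 push 7 @ unit cost 22 (adds 154)
shortest-cost path #4: 10→9→12→8→4 push 6 @ unit cost 22 (adds 132)
shortest-cost path #5: 10→9→1→0→4 push 8 @ unit cost 25 (adds 200)
shortest-cost path #6: 10→9→6→3→4 push 4 @ unit cost 25 (adds 100)
total cost = 903

Minimum cost for 41 units: 903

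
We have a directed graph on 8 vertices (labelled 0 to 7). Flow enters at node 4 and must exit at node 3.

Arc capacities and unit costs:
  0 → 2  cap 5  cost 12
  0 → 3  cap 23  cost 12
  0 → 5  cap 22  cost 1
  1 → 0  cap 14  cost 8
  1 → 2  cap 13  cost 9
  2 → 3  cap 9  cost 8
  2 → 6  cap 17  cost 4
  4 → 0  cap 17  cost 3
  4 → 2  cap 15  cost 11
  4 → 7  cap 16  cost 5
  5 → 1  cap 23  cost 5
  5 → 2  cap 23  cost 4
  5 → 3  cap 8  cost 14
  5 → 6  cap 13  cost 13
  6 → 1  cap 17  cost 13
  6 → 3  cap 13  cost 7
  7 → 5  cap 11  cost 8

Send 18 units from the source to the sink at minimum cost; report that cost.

shortest-cost path #1: 4→0→3 push 17 @ unit cost 15 (adds 255)
shortest-cost path #2: 4→2→3 push 1 @ unit cost 19 (adds 19)
total cost = 274

Minimum cost for 18 units: 274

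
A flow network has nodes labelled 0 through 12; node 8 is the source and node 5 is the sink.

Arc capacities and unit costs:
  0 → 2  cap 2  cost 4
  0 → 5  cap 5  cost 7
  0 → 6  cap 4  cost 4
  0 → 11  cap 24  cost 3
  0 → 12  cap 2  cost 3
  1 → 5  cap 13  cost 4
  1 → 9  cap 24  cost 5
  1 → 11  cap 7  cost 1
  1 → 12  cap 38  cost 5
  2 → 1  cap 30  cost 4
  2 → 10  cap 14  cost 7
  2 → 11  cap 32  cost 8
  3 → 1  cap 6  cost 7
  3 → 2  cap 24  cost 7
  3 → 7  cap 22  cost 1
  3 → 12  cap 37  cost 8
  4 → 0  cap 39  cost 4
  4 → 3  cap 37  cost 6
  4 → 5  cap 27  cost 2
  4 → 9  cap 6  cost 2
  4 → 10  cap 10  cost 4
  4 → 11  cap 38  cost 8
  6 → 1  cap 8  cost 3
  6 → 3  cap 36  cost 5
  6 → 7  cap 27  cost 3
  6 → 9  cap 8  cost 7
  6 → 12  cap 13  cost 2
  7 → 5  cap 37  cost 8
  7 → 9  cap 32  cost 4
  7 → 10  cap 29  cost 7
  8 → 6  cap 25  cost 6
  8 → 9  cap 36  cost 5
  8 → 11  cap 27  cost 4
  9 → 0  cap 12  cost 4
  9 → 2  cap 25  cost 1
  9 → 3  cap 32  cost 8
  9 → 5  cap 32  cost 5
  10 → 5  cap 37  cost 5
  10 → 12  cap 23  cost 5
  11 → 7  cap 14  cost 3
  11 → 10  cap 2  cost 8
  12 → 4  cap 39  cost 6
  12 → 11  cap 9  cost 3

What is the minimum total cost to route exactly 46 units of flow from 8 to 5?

shortest-cost path #1: 8→9→5 push 32 @ unit cost 10 (adds 320)
shortest-cost path #2: 8→6→1→5 push 8 @ unit cost 13 (adds 104)
shortest-cost path #3: 8→9→2→1→5 push 4 @ unit cost 14 (adds 56)
shortest-cost path #4: 8→11→7→5 push 2 @ unit cost 15 (adds 30)
total cost = 510

Minimum cost for 46 units: 510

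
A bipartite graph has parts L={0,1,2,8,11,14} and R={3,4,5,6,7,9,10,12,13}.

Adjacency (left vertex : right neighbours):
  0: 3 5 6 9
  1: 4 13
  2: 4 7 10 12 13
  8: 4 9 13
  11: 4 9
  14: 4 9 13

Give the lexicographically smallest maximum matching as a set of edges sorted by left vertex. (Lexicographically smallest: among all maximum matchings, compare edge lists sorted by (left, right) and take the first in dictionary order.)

|M| = 5 (so the lex-smallest maximum matching has 5 edges)
process left vertices in ascending order; for each, take the smallest-labelled available neighbour that still permits 5 edges overall, or leave it unmatched if none does
lex-smallest matching: {0-3, 1-4, 2-7, 8-9, 14-13}

Lex-smallest maximum matching: {(0,3), (1,4), (2,7), (8,9), (14,13)}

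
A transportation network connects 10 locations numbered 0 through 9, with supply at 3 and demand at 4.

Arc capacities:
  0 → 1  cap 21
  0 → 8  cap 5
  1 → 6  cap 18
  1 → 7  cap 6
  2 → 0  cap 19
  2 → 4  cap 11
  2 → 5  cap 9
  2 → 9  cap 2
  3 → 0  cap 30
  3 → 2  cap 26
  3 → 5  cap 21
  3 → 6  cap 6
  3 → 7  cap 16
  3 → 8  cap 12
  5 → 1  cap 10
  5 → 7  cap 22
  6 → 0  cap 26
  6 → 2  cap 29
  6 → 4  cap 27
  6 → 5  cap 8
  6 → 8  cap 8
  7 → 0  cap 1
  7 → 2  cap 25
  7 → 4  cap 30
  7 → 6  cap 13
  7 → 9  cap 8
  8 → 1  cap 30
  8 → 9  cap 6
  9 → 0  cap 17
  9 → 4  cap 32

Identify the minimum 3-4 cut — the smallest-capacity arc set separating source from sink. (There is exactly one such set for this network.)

Min-cut arcs: {(2,4), (2,9), (6,4), (7,4), (7,9), (8,9)} (total capacity 84)

augment #1: 3→2→4 push 11
augment #2: 3→6→4 push 6
augment #3: 3→7→4 push 16
augment #4: 3→2→9→4 push 2
augment #5: 3→5→7→4 push 14
augment #6: 3→8→9→4 push 6
augment #7: 3→0→1→6→4 push 18
augment #8: 3→5→7→6→4 push 3
augment #9: 3→5→7→9→4 push 4
augment #10: 3→0→1→7→9→4 push 3
augment #11: 3→2→5→7→9→4 push 1
max flow = 84; residual-reachable set from 3 gives S-side
cut edges (S→T): {(2,4), (2,9), (6,4), (7,4), (7,9), (8,9)} total cap 84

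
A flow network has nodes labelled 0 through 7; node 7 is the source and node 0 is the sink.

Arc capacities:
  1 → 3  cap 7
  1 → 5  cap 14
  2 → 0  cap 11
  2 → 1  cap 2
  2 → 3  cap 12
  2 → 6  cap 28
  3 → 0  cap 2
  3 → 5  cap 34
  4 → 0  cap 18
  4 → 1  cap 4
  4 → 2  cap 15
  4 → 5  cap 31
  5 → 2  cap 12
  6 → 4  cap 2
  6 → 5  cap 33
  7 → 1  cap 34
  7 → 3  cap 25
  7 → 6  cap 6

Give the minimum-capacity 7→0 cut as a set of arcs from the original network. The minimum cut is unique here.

augment #1: 7→3→0 push 2
augment #2: 7→6→4→0 push 2
augment #3: 7→1→5→2→0 push 11
max flow = 15; residual-reachable set from 7 gives S-side
cut edges (S→T): {(2,0), (3,0), (6,4)} total cap 15

Min-cut arcs: {(2,0), (3,0), (6,4)} (total capacity 15)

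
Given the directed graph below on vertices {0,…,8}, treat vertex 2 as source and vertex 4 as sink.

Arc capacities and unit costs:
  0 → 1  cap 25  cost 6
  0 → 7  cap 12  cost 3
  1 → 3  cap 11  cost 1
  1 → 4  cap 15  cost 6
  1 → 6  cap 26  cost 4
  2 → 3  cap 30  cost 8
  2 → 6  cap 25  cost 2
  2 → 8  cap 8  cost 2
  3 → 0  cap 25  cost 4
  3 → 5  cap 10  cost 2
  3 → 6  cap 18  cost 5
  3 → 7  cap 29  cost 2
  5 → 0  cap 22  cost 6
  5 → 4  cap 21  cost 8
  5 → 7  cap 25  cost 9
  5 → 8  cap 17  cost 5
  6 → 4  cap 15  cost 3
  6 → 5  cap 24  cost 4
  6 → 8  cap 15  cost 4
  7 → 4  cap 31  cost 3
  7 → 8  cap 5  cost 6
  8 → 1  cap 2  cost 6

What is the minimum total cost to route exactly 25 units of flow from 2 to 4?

shortest-cost path #1: 2→6→4 push 15 @ unit cost 5 (adds 75)
shortest-cost path #2: 2→3→7→4 push 10 @ unit cost 13 (adds 130)
total cost = 205

Minimum cost for 25 units: 205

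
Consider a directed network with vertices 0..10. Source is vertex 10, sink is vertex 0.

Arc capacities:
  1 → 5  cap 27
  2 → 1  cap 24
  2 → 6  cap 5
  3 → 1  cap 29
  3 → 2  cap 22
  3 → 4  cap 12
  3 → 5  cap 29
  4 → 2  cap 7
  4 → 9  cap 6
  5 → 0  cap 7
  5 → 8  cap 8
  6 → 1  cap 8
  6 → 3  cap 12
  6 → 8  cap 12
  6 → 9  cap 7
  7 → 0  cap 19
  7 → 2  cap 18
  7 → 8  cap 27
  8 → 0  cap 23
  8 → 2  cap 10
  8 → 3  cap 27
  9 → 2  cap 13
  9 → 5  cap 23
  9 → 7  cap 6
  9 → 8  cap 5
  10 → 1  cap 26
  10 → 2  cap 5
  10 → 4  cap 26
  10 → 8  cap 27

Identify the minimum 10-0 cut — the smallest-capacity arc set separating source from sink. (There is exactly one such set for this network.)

augment #1: 10→8→0 push 23
augment #2: 10→1→5→0 push 7
augment #3: 10→4→9→7→0 push 6
max flow = 36; residual-reachable set from 10 gives S-side
cut edges (S→T): {(5,0), (8,0), (9,7)} total cap 36

Min-cut arcs: {(5,0), (8,0), (9,7)} (total capacity 36)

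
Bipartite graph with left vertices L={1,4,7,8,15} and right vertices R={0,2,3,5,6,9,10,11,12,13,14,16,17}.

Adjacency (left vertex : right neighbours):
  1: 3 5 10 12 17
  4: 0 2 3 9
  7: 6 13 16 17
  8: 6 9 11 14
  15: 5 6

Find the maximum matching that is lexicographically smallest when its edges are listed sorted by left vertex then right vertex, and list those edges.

|M| = 5 (so the lex-smallest maximum matching has 5 edges)
process left vertices in ascending order; for each, take the smallest-labelled available neighbour that still permits 5 edges overall, or leave it unmatched if none does
lex-smallest matching: {1-3, 4-0, 7-6, 8-9, 15-5}

Lex-smallest maximum matching: {(1,3), (4,0), (7,6), (8,9), (15,5)}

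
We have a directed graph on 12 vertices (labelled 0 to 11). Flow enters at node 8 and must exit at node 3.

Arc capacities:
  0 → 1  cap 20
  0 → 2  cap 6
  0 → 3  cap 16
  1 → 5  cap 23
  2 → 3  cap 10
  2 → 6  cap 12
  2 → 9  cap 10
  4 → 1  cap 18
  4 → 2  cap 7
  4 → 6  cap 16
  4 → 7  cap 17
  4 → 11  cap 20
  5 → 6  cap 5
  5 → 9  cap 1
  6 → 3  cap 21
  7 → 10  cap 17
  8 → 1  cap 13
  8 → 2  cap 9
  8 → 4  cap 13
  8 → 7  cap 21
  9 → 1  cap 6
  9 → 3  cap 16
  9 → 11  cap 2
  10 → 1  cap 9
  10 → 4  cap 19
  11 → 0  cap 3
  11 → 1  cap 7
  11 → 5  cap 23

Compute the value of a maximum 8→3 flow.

Maximum flow value: 41

augment #1: 8→2→3 bottleneck 9, total now 9
augment #2: 8→4→2→3 bottleneck 1, total now 10
augment #3: 8→4→6→3 bottleneck 12, total now 22
augment #4: 8→1→5→6→3 bottleneck 5, total now 27
augment #5: 8→1→5→9→3 bottleneck 1, total now 28
augment #6: 8→7→10→4→6→3 bottleneck 4, total now 32
augment #7: 8→7→10→4→2→9→3 bottleneck 6, total now 38
augment #8: 8→7→10→4→11→0→3 bottleneck 3, total now 41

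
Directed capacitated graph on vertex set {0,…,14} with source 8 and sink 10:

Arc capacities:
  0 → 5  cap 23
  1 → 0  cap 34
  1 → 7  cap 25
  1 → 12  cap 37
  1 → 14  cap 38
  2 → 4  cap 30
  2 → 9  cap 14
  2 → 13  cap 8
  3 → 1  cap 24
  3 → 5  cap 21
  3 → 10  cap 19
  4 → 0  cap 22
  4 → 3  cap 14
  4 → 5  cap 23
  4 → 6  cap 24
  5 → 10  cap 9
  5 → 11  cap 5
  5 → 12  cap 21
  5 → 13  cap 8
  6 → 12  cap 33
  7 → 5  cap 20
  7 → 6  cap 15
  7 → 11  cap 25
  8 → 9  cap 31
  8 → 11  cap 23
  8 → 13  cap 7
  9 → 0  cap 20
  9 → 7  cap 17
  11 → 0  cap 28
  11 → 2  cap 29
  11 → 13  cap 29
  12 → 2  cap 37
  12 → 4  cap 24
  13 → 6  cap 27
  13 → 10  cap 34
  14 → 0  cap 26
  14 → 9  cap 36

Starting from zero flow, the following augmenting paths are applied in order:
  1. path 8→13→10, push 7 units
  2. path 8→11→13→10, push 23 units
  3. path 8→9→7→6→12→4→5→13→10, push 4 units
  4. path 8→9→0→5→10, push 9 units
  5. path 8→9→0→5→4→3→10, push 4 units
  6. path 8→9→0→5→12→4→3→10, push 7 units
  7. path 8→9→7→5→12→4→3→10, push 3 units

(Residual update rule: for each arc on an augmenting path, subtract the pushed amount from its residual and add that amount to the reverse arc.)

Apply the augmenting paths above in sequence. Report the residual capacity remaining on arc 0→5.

Residual capacity of (0,5): 3

after path 1 (8→13→10, push 7): res(0,5)=23
after path 2 (8→11→13→10, push 23): res(0,5)=23
after path 3 (8→9→7→6→12→4→5→13→10, push 4): res(0,5)=23
after path 4 (8→9→0→5→10, push 9): res(0,5)=14
after path 5 (8→9→0→5→4→3→10, push 4): res(0,5)=10
after path 6 (8→9→0→5→12→4→3→10, push 7): res(0,5)=3
after path 7 (8→9→7→5→12→4→3→10, push 3): res(0,5)=3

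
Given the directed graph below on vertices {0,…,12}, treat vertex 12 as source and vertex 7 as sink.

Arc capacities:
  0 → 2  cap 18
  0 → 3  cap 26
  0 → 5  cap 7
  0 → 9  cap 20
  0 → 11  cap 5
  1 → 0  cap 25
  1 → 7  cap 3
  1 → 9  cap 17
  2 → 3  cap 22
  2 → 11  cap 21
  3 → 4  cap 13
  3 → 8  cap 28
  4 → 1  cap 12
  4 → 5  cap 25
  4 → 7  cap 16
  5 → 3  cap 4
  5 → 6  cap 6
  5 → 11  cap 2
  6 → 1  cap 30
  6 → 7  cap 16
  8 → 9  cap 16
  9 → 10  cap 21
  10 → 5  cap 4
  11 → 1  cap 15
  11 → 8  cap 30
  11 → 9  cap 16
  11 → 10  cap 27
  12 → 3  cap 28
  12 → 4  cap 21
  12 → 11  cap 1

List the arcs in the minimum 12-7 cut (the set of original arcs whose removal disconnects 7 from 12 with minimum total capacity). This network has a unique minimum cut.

Min-cut arcs: {(1,7), (4,7), (5,6)} (total capacity 25)

augment #1: 12→4→7 push 16
augment #2: 12→4→1→7 push 3
augment #3: 12→4→5→6→7 push 2
augment #4: 12→3→4→5→6→7 push 4
max flow = 25; residual-reachable set from 12 gives S-side
cut edges (S→T): {(1,7), (4,7), (5,6)} total cap 25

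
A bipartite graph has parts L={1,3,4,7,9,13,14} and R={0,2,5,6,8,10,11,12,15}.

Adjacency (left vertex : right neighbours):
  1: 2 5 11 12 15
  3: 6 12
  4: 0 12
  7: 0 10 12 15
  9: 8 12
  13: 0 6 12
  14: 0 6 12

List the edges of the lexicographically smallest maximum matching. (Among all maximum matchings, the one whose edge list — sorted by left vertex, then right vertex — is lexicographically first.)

Lex-smallest maximum matching: {(1,2), (3,6), (4,0), (7,10), (9,8), (13,12)}

|M| = 6 (so the lex-smallest maximum matching has 6 edges)
process left vertices in ascending order; for each, take the smallest-labelled available neighbour that still permits 6 edges overall, or leave it unmatched if none does
lex-smallest matching: {1-2, 3-6, 4-0, 7-10, 9-8, 13-12}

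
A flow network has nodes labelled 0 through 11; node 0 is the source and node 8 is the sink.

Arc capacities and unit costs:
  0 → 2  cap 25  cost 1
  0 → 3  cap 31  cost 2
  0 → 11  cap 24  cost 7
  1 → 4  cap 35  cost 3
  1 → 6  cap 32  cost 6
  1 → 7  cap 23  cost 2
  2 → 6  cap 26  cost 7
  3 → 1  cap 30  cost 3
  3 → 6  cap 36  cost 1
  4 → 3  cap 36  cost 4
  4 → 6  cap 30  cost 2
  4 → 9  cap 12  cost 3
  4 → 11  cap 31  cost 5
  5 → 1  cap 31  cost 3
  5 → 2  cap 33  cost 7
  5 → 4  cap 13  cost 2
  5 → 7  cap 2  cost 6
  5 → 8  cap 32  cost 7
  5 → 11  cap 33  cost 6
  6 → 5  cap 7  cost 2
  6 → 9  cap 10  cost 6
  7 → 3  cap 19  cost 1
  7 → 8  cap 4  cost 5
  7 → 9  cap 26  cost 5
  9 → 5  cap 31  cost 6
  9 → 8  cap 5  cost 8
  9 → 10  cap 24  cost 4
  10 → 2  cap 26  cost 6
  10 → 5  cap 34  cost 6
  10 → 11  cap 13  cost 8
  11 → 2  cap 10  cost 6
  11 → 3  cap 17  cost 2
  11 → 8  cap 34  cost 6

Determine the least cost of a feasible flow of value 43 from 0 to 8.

Minimum cost for 43 units: 586

shortest-cost path #1: 0→3→6→5→8 push 7 @ unit cost 12 (adds 84)
shortest-cost path #2: 0→3→1→7→8 push 4 @ unit cost 12 (adds 48)
shortest-cost path #3: 0→11→8 push 24 @ unit cost 13 (adds 312)
shortest-cost path #4: 0→3→6→9→8 push 5 @ unit cost 17 (adds 85)
shortest-cost path #5: 0→3→1→4→11→8 push 3 @ unit cost 19 (adds 57)
total cost = 586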